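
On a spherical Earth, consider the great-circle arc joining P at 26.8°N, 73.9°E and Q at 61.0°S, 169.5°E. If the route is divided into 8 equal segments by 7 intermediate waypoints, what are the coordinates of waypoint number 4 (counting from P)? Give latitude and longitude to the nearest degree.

Write both endpoints as unit vectors p₁, p₂ with components (cos φ cos λ, cos φ sin λ, sin φ).
The central angle between the endpoints is δ = arccos(p₁·p₂) ≈ 2.023 rad (115.9°).
Interpolate at f = 4/8 with slerp weights a = sin((1−f)δ)/sin δ ≈ 0.942, b = sin(fδ)/sin δ ≈ 0.942.
p = a·p₁ + b·p₂ ≈ (-0.216, 0.891, -0.399); φ = arcsin(p_z) ≈ -23.53°, λ = atan2(p_y, p_x) ≈ 103.62°.

≈ 24°S, 104°E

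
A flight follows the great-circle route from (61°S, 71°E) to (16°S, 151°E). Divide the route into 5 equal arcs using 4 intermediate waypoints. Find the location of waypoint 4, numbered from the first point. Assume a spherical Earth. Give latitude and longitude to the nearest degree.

Write both endpoints as unit vectors p₁, p₂ with components (cos φ cos λ, cos φ sin λ, sin φ).
The central angle between the endpoints is δ = arccos(p₁·p₂) ≈ 1.243 rad (71.2°).
Interpolate at f = 4/5 with slerp weights a = sin((1−f)δ)/sin δ ≈ 0.260, b = sin(fδ)/sin δ ≈ 0.886.
p = a·p₁ + b·p₂ ≈ (-0.704, 0.532, -0.471); φ = arcsin(p_z) ≈ -28.12°, λ = atan2(p_y, p_x) ≈ 142.91°.

≈ (28°S, 143°E)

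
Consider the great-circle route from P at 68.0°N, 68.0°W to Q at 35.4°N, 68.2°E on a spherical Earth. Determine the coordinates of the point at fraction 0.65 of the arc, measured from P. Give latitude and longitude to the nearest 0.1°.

≈ 58.9°N, 55.2°E

Write both endpoints as unit vectors p₁, p₂ with components (cos φ cos λ, cos φ sin λ, sin φ).
The central angle between the endpoints is δ = arccos(p₁·p₂) ≈ 1.249 rad (71.5°).
Interpolate at f = 0.65 with slerp weights a = sin((1−f)δ)/sin δ ≈ 0.446, b = sin(fδ)/sin δ ≈ 0.765.
p = a·p₁ + b·p₂ ≈ (0.294, 0.424, 0.857); φ = arcsin(p_z) ≈ 58.95°, λ = atan2(p_y, p_x) ≈ 55.24°.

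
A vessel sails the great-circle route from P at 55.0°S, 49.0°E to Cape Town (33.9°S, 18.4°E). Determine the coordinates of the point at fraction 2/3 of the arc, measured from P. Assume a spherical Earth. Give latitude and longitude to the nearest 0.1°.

≈ 41.8°S, 26.2°E

Convert each endpoint to a unit vector on the sphere (x = cos φ cos λ, y = cos φ sin λ, z = sin φ).
The central angle between the endpoints is δ = arccos(p₁·p₂) ≈ 0.522 rad (29.9°).
Interpolate at f = 2/3 with slerp weights a = sin((1−f)δ)/sin δ ≈ 0.347, b = sin(fδ)/sin δ ≈ 0.684.
p = a·p₁ + b·p₂ ≈ (0.669, 0.329, -0.666); φ = arcsin(p_z) ≈ -41.75°, λ = atan2(p_y, p_x) ≈ 26.21°.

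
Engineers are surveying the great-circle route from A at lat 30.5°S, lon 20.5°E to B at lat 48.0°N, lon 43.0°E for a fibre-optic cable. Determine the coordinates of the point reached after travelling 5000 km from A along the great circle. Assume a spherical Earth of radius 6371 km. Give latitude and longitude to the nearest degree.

Write both endpoints as unit vectors p₁, p₂ with components (cos φ cos λ, cos φ sin λ, sin φ).
The central angle between the endpoints is δ = arccos(p₁·p₂) ≈ 1.415 rad (81.1°). The total great-circle distance is δ·R ≈ 1.415 × 6371 ≈ 9013 km, so the target fraction is f = 5000/9013 ≈ 0.555.
Interpolate at f ≈ 0.555 with slerp weights a = sin((1−f)δ)/sin δ ≈ 0.596, b = sin(fδ)/sin δ ≈ 0.715.
p = a·p₁ + b·p₂ ≈ (0.831, 0.506, 0.229); φ = arcsin(p_z) ≈ 13.24°, λ = atan2(p_y, p_x) ≈ 31.35°.

≈ lat 13°N, lon 31°E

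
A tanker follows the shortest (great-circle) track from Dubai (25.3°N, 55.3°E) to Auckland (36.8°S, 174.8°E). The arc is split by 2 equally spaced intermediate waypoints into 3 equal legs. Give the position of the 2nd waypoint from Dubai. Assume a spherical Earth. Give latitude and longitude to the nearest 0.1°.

≈ 22.9°S, 127.8°E

Convert each endpoint to a unit vector on the sphere (x = cos φ cos λ, y = cos φ sin λ, z = sin φ).
The central angle between the endpoints is δ = arccos(p₁·p₂) ≈ 2.230 rad (127.8°).
Interpolate at f = 2/3 with slerp weights a = sin((1−f)δ)/sin δ ≈ 0.856, b = sin(fδ)/sin δ ≈ 1.261.
p = a·p₁ + b·p₂ ≈ (-0.565, 0.728, -0.389); φ = arcsin(p_z) ≈ -22.91°, λ = atan2(p_y, p_x) ≈ 127.80°.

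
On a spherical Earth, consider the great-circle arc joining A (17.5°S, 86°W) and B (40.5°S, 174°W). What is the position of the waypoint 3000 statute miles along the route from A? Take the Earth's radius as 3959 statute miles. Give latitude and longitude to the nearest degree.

Convert each endpoint to a unit vector on the sphere (x = cos φ cos λ, y = cos φ sin λ, z = sin φ).
The central angle between the endpoints is δ = arccos(p₁·p₂) ≈ 1.348 rad (77.3°). The total great-circle distance is δ·R ≈ 1.348 × 3959 ≈ 5338 mi, so the target fraction is f = 3000/5338 ≈ 0.562.
Interpolate at f ≈ 0.562 with slerp weights a = sin((1−f)δ)/sin δ ≈ 0.571, b = sin(fδ)/sin δ ≈ 0.705.
p = a·p₁ + b·p₂ ≈ (-0.495, -0.599, -0.629); φ = arcsin(p_z) ≈ -39.00°, λ = atan2(p_y, p_x) ≈ -129.56°.

≈ (39°S, 130°W)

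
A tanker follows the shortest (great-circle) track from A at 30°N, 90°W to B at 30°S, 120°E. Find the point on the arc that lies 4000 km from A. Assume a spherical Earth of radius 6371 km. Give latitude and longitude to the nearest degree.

From cos δ = sin φ₁ sin φ₂ + cos φ₁ cos φ₂ cos Δλ, the central angle is δ ≈ 2.689 rad (154.1°). The total great-circle distance is δ·R ≈ 2.689 × 6371 ≈ 17135 km, so the target fraction is f = 4000/17135 ≈ 0.233.
Interpolate at f ≈ 0.233 with slerp weights a = sin((1−f)δ)/sin δ ≈ 2.019, b = sin(fδ)/sin δ ≈ 1.345.
p = a·p₁ + b·p₂ ≈ (-0.582, -0.740, 0.337); φ = arcsin(p_z) ≈ 19.70°, λ = atan2(p_y, p_x) ≈ -128.20°.

≈ 20°N, 128°W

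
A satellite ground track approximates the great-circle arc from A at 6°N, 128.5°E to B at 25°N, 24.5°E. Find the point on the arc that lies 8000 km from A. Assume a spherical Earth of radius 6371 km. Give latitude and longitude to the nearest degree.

≈ 27°N, 56°E

Convert each endpoint to a unit vector on the sphere (x = cos φ cos λ, y = cos φ sin λ, z = sin φ).
The central angle between the endpoints is δ = arccos(p₁·p₂) ≈ 1.746 rad (100.0°). The total great-circle distance is δ·R ≈ 1.746 × 6371 ≈ 11121 km, so the target fraction is f = 8000/11121 ≈ 0.719.
Interpolate at f ≈ 0.719 with slerp weights a = sin((1−f)δ)/sin δ ≈ 0.478, b = sin(fδ)/sin δ ≈ 0.965.
p = a·p₁ + b·p₂ ≈ (0.500, 0.735, 0.458); φ = arcsin(p_z) ≈ 27.26°, λ = atan2(p_y, p_x) ≈ 55.74°.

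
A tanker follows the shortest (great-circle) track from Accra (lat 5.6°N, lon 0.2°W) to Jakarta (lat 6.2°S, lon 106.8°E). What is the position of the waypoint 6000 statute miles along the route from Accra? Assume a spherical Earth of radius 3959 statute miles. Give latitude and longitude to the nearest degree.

Convert each endpoint to a unit vector on the sphere (x = cos φ cos λ, y = cos φ sin λ, z = sin φ).
The central angle between the endpoints is δ = arccos(p₁·p₂) ≈ 1.875 rad (107.4°). The total great-circle distance is δ·R ≈ 1.875 × 3959 ≈ 7424 mi, so the target fraction is f = 6000/7424 ≈ 0.808.
Interpolate at f ≈ 0.808 with slerp weights a = sin((1−f)δ)/sin δ ≈ 0.369, b = sin(fδ)/sin δ ≈ 1.047.
p = a·p₁ + b·p₂ ≈ (0.067, 0.995, -0.077); φ = arcsin(p_z) ≈ -4.42°, λ = atan2(p_y, p_x) ≈ 86.17°.

≈ lat 4°S, lon 86°E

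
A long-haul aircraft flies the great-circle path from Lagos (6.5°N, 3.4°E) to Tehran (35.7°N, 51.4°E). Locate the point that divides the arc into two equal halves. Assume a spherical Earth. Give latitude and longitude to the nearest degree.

Write both endpoints as unit vectors p₁, p₂ with components (cos φ cos λ, cos φ sin λ, sin φ).
The central angle between the endpoints is δ = arccos(p₁·p₂) ≈ 0.920 rad (52.7°).
Interpolate at f = 1/2 with slerp weights a = sin((1−f)δ)/sin δ ≈ 0.558, b = sin(fδ)/sin δ ≈ 0.558.
p = a·p₁ + b·p₂ ≈ (0.836, 0.387, 0.389); φ = arcsin(p_z) ≈ 22.88°, λ = atan2(p_y, p_x) ≈ 24.84°.

≈ 23°N, 25°E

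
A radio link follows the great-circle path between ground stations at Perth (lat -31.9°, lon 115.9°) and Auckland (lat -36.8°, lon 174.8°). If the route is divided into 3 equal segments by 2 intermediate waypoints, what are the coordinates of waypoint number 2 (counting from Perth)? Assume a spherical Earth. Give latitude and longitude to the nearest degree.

≈ lat -39°, lon 155°

Convert each endpoint to a unit vector on the sphere (x = cos φ cos λ, y = cos φ sin λ, z = sin φ).
The central angle between the endpoints is δ = arccos(p₁·p₂) ≈ 0.840 rad (48.1°).
Interpolate at f = 2/3 with slerp weights a = sin((1−f)δ)/sin δ ≈ 0.371, b = sin(fδ)/sin δ ≈ 0.713.
p = a·p₁ + b·p₂ ≈ (-0.706, 0.335, -0.623); φ = arcsin(p_z) ≈ -38.56°, λ = atan2(p_y, p_x) ≈ 154.62°.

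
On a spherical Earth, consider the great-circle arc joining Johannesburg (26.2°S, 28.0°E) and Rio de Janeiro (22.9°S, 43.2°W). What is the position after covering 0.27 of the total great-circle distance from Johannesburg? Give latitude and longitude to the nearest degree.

Convert each endpoint to a unit vector on the sphere (x = cos φ cos λ, y = cos φ sin λ, z = sin φ).
The central angle between the endpoints is δ = arccos(p₁·p₂) ≈ 1.117 rad (64.0°).
Interpolate at f = 0.27 with slerp weights a = sin((1−f)δ)/sin δ ≈ 0.810, b = sin(fδ)/sin δ ≈ 0.331.
p = a·p₁ + b·p₂ ≈ (0.864, 0.133, -0.486); φ = arcsin(p_z) ≈ -29.09°, λ = atan2(p_y, p_x) ≈ 8.74°.

≈ 29°S, 9°E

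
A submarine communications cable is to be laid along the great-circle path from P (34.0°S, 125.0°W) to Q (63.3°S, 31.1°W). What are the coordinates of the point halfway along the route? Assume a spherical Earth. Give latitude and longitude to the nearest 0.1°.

≈ (57.8°S, 95.7°W)

The haversine formula gives a central angle δ ≈ 1.077 rad (61.7°) between the endpoints.
Interpolate at f = 1/2 with slerp weights a = sin((1−f)δ)/sin δ ≈ 0.582, b = sin(fδ)/sin δ ≈ 0.582.
p = a·p₁ + b·p₂ ≈ (-0.053, -0.531, -0.846); φ = arcsin(p_z) ≈ -57.77°, λ = atan2(p_y, p_x) ≈ -95.69°.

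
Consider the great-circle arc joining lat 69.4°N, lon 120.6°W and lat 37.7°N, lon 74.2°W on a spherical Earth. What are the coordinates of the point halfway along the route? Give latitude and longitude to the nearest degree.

Write both endpoints as unit vectors p₁, p₂ with components (cos φ cos λ, cos φ sin λ, sin φ).
The central angle between the endpoints is δ = arccos(p₁·p₂) ≈ 0.701 rad (40.1°).
Interpolate at f = 1/2 with slerp weights a = sin((1−f)δ)/sin δ ≈ 0.532, b = sin(fδ)/sin δ ≈ 0.532.
p = a·p₁ + b·p₂ ≈ (0.019, -0.566, 0.824); φ = arcsin(p_z) ≈ 55.47°, λ = atan2(p_y, p_x) ≈ -88.04°.

≈ lat 55°N, lon 88°W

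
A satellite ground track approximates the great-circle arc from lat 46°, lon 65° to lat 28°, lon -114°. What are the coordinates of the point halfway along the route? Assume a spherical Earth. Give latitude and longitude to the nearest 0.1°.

Write both endpoints as unit vectors p₁, p₂ with components (cos φ cos λ, cos φ sin λ, sin φ).
The central angle between the endpoints is δ = arccos(p₁·p₂) ≈ 1.850 rad (106.0°).
Interpolate at f = 1/2 with slerp weights a = sin((1−f)δ)/sin δ ≈ 0.831, b = sin(fδ)/sin δ ≈ 0.831.
p = a·p₁ + b·p₂ ≈ (-0.054, -0.147, 0.988); φ = arcsin(p_z) ≈ 80.98°, λ = atan2(p_y, p_x) ≈ -110.32°.

≈ lat 81.0°, lon -110.3°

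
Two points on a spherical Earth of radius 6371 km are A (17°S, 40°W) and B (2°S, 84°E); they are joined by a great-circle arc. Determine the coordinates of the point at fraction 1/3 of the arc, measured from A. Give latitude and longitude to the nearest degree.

Write both endpoints as unit vectors p₁, p₂ with components (cos φ cos λ, cos φ sin λ, sin φ).
The central angle between the endpoints is δ = arccos(p₁·p₂) ≈ 2.123 rad (121.6°).
Interpolate at f = 1/3 with slerp weights a = sin((1−f)δ)/sin δ ≈ 1.160, b = sin(fδ)/sin δ ≈ 0.763.
p = a·p₁ + b·p₂ ≈ (0.930, 0.045, -0.366); φ = arcsin(p_z) ≈ -21.46°, λ = atan2(p_y, p_x) ≈ 2.80°.

≈ (21°S, 3°E)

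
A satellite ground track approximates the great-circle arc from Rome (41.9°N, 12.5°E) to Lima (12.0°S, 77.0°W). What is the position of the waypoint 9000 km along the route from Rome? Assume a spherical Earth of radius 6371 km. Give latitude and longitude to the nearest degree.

Write both endpoints as unit vectors p₁, p₂ with components (cos φ cos λ, cos φ sin λ, sin φ).
The central angle between the endpoints is δ = arccos(p₁·p₂) ≈ 1.704 rad (97.6°). The total great-circle distance is δ·R ≈ 1.704 × 6371 ≈ 10854 km, so the target fraction is f = 9000/10854 ≈ 0.829.
Interpolate at f ≈ 0.829 with slerp weights a = sin((1−f)δ)/sin δ ≈ 0.289, b = sin(fδ)/sin δ ≈ 0.996.
p = a·p₁ + b·p₂ ≈ (0.430, -0.903, -0.014); φ = arcsin(p_z) ≈ -0.79°, λ = atan2(p_y, p_x) ≈ -64.56°.

≈ 1°S, 65°W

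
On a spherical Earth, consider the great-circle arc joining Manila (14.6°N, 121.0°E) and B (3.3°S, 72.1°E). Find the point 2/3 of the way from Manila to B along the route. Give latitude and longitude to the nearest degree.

Write both endpoints as unit vectors p₁, p₂ with components (cos φ cos λ, cos φ sin λ, sin φ).
The central angle between the endpoints is δ = arccos(p₁·p₂) ≈ 0.901 rad (51.6°).
Interpolate at f = 2/3 with slerp weights a = sin((1−f)δ)/sin δ ≈ 0.377, b = sin(fδ)/sin δ ≈ 0.721.
p = a·p₁ + b·p₂ ≈ (0.033, 0.998, 0.054); φ = arcsin(p_z) ≈ 3.07°, λ = atan2(p_y, p_x) ≈ 88.10°.

≈ (3°N, 88°E)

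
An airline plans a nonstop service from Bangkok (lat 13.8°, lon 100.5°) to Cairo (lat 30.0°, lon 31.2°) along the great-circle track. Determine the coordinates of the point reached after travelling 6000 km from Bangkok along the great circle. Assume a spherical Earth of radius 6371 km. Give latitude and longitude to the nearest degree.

Write both endpoints as unit vectors p₁, p₂ with components (cos φ cos λ, cos φ sin λ, sin φ).
The central angle between the endpoints is δ = arccos(p₁·p₂) ≈ 1.141 rad (65.4°). The total great-circle distance is δ·R ≈ 1.141 × 6371 ≈ 7270 km, so the target fraction is f = 6000/7270 ≈ 0.825.
Interpolate at f ≈ 0.825 with slerp weights a = sin((1−f)δ)/sin δ ≈ 0.218, b = sin(fδ)/sin δ ≈ 0.889.
p = a·p₁ + b·p₂ ≈ (0.620, 0.607, 0.497); φ = arcsin(p_z) ≈ 29.78°, λ = atan2(p_y, p_x) ≈ 44.38°.

≈ lat 30°, lon 44°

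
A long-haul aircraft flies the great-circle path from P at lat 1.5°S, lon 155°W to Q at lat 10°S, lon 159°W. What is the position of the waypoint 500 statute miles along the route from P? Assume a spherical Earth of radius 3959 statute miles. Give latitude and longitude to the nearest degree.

≈ lat 8°S, lon 158°W

From cos δ = sin φ₁ sin φ₂ + cos φ₁ cos φ₂ cos Δλ, the central angle is δ ≈ 0.164 rad (9.4°). The total great-circle distance is δ·R ≈ 0.164 × 3959 ≈ 648 mi, so the target fraction is f = 500/648 ≈ 0.771.
Interpolate at f ≈ 0.771 with slerp weights a = sin((1−f)δ)/sin δ ≈ 0.230, b = sin(fδ)/sin δ ≈ 0.773.
p = a·p₁ + b·p₂ ≈ (-0.918, -0.370, -0.140); φ = arcsin(p_z) ≈ -8.06°, λ = atan2(p_y, p_x) ≈ -158.07°.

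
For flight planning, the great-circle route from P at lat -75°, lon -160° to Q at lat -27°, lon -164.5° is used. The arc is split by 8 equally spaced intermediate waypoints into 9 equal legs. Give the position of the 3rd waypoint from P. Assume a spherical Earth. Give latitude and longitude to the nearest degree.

≈ lat -59°, lon -163°

Write both endpoints as unit vectors p₁, p₂ with components (cos φ cos λ, cos φ sin λ, sin φ).
The central angle between the endpoints is δ = arccos(p₁·p₂) ≈ 0.839 rad (48.1°).
Interpolate at f = 3/9 with slerp weights a = sin((1−f)δ)/sin δ ≈ 0.713, b = sin(fδ)/sin δ ≈ 0.371.
p = a·p₁ + b·p₂ ≈ (-0.492, -0.151, -0.857); φ = arcsin(p_z) ≈ -59.02°, λ = atan2(p_y, p_x) ≈ -162.89°.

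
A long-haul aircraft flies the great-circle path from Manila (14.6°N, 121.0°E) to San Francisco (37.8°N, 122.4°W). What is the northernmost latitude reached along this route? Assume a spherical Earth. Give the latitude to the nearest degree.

≈ 46°N

The great circle lies in the plane with unit normal n̂ = (p₁ × p₂)/|p₁ × p₂|.
Here n̂_z ≈ +0.696; the vertex latitude is φ_max = arccos|n̂_z| ≈ 45.9°.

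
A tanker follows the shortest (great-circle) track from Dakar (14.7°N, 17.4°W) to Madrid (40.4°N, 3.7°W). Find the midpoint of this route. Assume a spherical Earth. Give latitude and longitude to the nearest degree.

≈ (28°N, 11°W)

From cos δ = sin φ₁ sin φ₂ + cos φ₁ cos φ₂ cos Δλ, the central angle is δ ≈ 0.495 rad (28.3°).
Interpolate at f = 1/2 with slerp weights a = sin((1−f)δ)/sin δ ≈ 0.516, b = sin(fδ)/sin δ ≈ 0.516.
p = a·p₁ + b·p₂ ≈ (0.868, -0.175, 0.465); φ = arcsin(p_z) ≈ 27.72°, λ = atan2(p_y, p_x) ≈ -11.37°.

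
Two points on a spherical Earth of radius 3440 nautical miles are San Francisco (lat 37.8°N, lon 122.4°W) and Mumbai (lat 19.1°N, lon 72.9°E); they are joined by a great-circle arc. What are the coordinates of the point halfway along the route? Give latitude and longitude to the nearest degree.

The haversine formula gives a central angle δ ≈ 2.117 rad (121.3°) between the endpoints.
Interpolate at f = 1/2 with slerp weights a = sin((1−f)δ)/sin δ ≈ 1.020, b = sin(fδ)/sin δ ≈ 1.020.
p = a·p₁ + b·p₂ ≈ (-0.148, 0.241, 0.959); φ = arcsin(p_z) ≈ 73.57°, λ = atan2(p_y, p_x) ≈ 121.66°.

≈ lat 74°N, lon 122°E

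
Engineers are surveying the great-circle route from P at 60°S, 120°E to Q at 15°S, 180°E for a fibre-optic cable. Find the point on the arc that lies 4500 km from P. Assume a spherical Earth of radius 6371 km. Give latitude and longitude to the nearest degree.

≈ 34°S, 167°E

Convert each endpoint to a unit vector on the sphere (x = cos φ cos λ, y = cos φ sin λ, z = sin φ).
The central angle between the endpoints is δ = arccos(p₁·p₂) ≈ 1.086 rad (62.2°). The total great-circle distance is δ·R ≈ 1.086 × 6371 ≈ 6922 km, so the target fraction is f = 4500/6922 ≈ 0.650.
Interpolate at f ≈ 0.650 with slerp weights a = sin((1−f)δ)/sin δ ≈ 0.419, b = sin(fδ)/sin δ ≈ 0.733.
p = a·p₁ + b·p₂ ≈ (-0.813, 0.182, -0.553); φ = arcsin(p_z) ≈ -33.57°, λ = atan2(p_y, p_x) ≈ 167.42°.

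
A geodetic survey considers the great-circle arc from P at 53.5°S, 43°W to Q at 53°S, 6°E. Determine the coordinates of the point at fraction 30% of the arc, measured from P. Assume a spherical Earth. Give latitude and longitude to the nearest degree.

≈ 55°S, 29°W

The haversine formula gives a central angle δ ≈ 0.502 rad (28.7°) between the endpoints.
Interpolate at f = 0.30 with slerp weights a = sin((1−f)δ)/sin δ ≈ 0.715, b = sin(fδ)/sin δ ≈ 0.312.
p = a·p₁ + b·p₂ ≈ (0.498, -0.271, -0.824); φ = arcsin(p_z) ≈ -55.49°, λ = atan2(p_y, p_x) ≈ -28.53°.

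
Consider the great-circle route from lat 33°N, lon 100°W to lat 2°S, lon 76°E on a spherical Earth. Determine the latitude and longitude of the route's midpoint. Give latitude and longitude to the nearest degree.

≈ lat 71°N, lon 56°E

Convert each endpoint to a unit vector on the sphere (x = cos φ cos λ, y = cos φ sin λ, z = sin φ).
The central angle between the endpoints is δ = arccos(p₁·p₂) ≈ 2.597 rad (148.8°).
Interpolate at f = 1/2 with slerp weights a = sin((1−f)δ)/sin δ ≈ 1.858, b = sin(fδ)/sin δ ≈ 1.858.
p = a·p₁ + b·p₂ ≈ (0.179, 0.267, 0.947); φ = arcsin(p_z) ≈ 71.26°, λ = atan2(p_y, p_x) ≈ 56.23°.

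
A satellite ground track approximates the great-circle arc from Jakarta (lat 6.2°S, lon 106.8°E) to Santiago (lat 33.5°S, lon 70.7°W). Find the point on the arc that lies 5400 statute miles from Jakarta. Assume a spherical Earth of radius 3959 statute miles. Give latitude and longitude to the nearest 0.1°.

Write both endpoints as unit vectors p₁, p₂ with components (cos φ cos λ, cos φ sin λ, sin φ).
The central angle between the endpoints is δ = arccos(p₁·p₂) ≈ 2.447 rad (140.2°). The total great-circle distance is δ·R ≈ 2.447 × 3959 ≈ 9690 mi, so the target fraction is f = 5400/9690 ≈ 0.557.
Interpolate at f ≈ 0.557 with slerp weights a = sin((1−f)δ)/sin δ ≈ 1.381, b = sin(fδ)/sin δ ≈ 1.530.
p = a·p₁ + b·p₂ ≈ (0.025, 0.110, -0.994); φ = arcsin(p_z) ≈ -83.50°, λ = atan2(p_y, p_x) ≈ 77.36°.

≈ lat 83.5°S, lon 77.4°E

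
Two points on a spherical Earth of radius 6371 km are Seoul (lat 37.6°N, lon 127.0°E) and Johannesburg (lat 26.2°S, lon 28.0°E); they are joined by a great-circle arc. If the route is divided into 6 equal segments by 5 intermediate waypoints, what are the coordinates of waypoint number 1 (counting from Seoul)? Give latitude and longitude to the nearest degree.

The haversine formula gives a central angle δ ≈ 1.961 rad (112.4°) between the endpoints.
Interpolate at f = 1/6 with slerp weights a = sin((1−f)δ)/sin δ ≈ 1.079, b = sin(fδ)/sin δ ≈ 0.347.
p = a·p₁ + b·p₂ ≈ (-0.240, 0.829, 0.505); φ = arcsin(p_z) ≈ 30.34°, λ = atan2(p_y, p_x) ≈ 106.11°.

≈ lat 30°N, lon 106°E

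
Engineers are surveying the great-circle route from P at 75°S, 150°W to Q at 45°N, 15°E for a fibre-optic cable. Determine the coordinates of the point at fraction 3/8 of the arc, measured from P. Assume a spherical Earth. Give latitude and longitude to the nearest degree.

Write both endpoints as unit vectors p₁, p₂ with components (cos φ cos λ, cos φ sin λ, sin φ).
The central angle between the endpoints is δ = arccos(p₁·p₂) ≈ 2.606 rad (149.3°).
Interpolate at f = 3/8 with slerp weights a = sin((1−f)δ)/sin δ ≈ 1.955, b = sin(fδ)/sin δ ≈ 1.623.
p = a·p₁ + b·p₂ ≈ (0.670, 0.044, -0.741); φ = arcsin(p_z) ≈ -47.79°, λ = atan2(p_y, p_x) ≈ 3.76°.

≈ 48°S, 4°E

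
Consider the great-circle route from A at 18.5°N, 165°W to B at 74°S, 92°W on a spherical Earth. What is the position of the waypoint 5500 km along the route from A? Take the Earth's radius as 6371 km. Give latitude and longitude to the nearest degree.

Write both endpoints as unit vectors p₁, p₂ with components (cos φ cos λ, cos φ sin λ, sin φ).
The central angle between the endpoints is δ = arccos(p₁·p₂) ≈ 1.801 rad (103.2°). The total great-circle distance is δ·R ≈ 1.801 × 6371 ≈ 11477 km, so the target fraction is f = 5500/11477 ≈ 0.479.
Interpolate at f ≈ 0.479 with slerp weights a = sin((1−f)δ)/sin δ ≈ 0.828, b = sin(fδ)/sin δ ≈ 0.781.
p = a·p₁ + b·p₂ ≈ (-0.766, -0.418, -0.488); φ = arcsin(p_z) ≈ -29.18°, λ = atan2(p_y, p_x) ≈ -151.37°.

≈ 29°S, 151°W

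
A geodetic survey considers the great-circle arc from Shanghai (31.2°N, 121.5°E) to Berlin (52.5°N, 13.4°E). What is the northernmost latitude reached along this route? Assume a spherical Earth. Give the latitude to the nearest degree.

The great circle lies in the plane with unit normal n̂ = (p₁ × p₂)/|p₁ × p₂|.
Here n̂_z ≈ -0.511; the vertex latitude is φ_max = arccos|n̂_z| ≈ 59.3°.
Check via Clairaut: cos φ_max = |cos φ₁| · sin C = cos(31.2°)·sin(36.7°) ≈ 0.511, again giving ≈ 59.3°.

≈ 59°N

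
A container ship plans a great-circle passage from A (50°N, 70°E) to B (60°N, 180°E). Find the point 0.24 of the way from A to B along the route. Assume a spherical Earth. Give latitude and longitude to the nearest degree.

Convert each endpoint to a unit vector on the sphere (x = cos φ cos λ, y = cos φ sin λ, z = sin φ).
The central angle between the endpoints is δ = arccos(p₁·p₂) ≈ 0.984 rad (56.4°).
Interpolate at f = 0.24 with slerp weights a = sin((1−f)δ)/sin δ ≈ 0.817, b = sin(fδ)/sin δ ≈ 0.281.
p = a·p₁ + b·p₂ ≈ (0.039, 0.493, 0.869); φ = arcsin(p_z) ≈ 60.34°, λ = atan2(p_y, p_x) ≈ 85.47°.

≈ (60°N, 85°E)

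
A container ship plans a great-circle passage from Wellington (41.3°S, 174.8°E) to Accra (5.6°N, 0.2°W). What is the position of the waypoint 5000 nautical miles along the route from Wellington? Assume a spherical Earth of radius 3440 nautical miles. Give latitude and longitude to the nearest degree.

Convert each endpoint to a unit vector on the sphere (x = cos φ cos λ, y = cos φ sin λ, z = sin φ).
The central angle between the endpoints is δ = arccos(p₁·p₂) ≈ 2.514 rad (144.0°). The total great-circle distance is δ·R ≈ 2.514 × 3440 ≈ 8647 nmi, so the target fraction is f = 5000/8647 ≈ 0.578.
Interpolate at f ≈ 0.578 with slerp weights a = sin((1−f)δ)/sin δ ≈ 1.485, b = sin(fδ)/sin δ ≈ 1.690.
p = a·p₁ + b·p₂ ≈ (0.571, 0.095, -0.815); φ = arcsin(p_z) ≈ -54.60°, λ = atan2(p_y, p_x) ≈ 9.46°.

≈ 55°S, 9°E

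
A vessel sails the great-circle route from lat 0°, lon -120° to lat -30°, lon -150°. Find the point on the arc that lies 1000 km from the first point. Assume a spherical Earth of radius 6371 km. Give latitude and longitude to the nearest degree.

From cos δ = sin φ₁ sin φ₂ + cos φ₁ cos φ₂ cos Δλ, the central angle is δ ≈ 0.723 rad (41.4°). The total great-circle distance is δ·R ≈ 0.723 × 6371 ≈ 4605 km, so the target fraction is f = 1000/4605 ≈ 0.217.
Interpolate at f ≈ 0.217 with slerp weights a = sin((1−f)δ)/sin δ ≈ 0.810, b = sin(fδ)/sin δ ≈ 0.236.
p = a·p₁ + b·p₂ ≈ (-0.582, -0.804, -0.118); φ = arcsin(p_z) ≈ -6.79°, λ = atan2(p_y, p_x) ≈ -125.92°.

≈ lat -7°, lon -126°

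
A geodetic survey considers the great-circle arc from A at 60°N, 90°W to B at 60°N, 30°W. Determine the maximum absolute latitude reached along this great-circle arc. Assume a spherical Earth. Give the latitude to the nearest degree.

≈ 63°N

The great circle lies in the plane with unit normal n̂ = (p₁ × p₂)/|p₁ × p₂|.
Here n̂_z ≈ +0.447; the vertex latitude is φ_max = arccos|n̂_z| ≈ 63.4°.
Check via Clairaut: cos φ_max = |cos φ₁| · sin C = cos(60.0°)·sin(63.4°) ≈ 0.447, again giving ≈ 63.4°.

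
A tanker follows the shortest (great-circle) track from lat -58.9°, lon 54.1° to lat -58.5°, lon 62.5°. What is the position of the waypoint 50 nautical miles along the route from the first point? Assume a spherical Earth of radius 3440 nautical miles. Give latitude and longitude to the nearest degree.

≈ lat -59°, lon 56°

Write both endpoints as unit vectors p₁, p₂ with components (cos φ cos λ, cos φ sin λ, sin φ).
The central angle between the endpoints is δ = arccos(p₁·p₂) ≈ 0.076 rad (4.4°). The total great-circle distance is δ·R ≈ 0.076 × 3440 ≈ 263 nmi, so the target fraction is f = 50/263 ≈ 0.190.
Interpolate at f ≈ 0.190 with slerp weights a = sin((1−f)δ)/sin δ ≈ 0.810, b = sin(fδ)/sin δ ≈ 0.190.
p = a·p₁ + b·p₂ ≈ (0.291, 0.427, -0.856); φ = arcsin(p_z) ≈ -58.87°, λ = atan2(p_y, p_x) ≈ 55.71°.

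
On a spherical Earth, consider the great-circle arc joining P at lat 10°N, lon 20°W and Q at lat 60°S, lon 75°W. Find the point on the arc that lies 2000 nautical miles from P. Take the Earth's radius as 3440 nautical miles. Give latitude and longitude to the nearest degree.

≈ lat 20°S, lon 34°W

From cos δ = sin φ₁ sin φ₂ + cos φ₁ cos φ₂ cos Δλ, the central angle is δ ≈ 1.438 rad (82.4°). The total great-circle distance is δ·R ≈ 1.438 × 3440 ≈ 4948 nmi, so the target fraction is f = 2000/4948 ≈ 0.404.
Interpolate at f ≈ 0.404 with slerp weights a = sin((1−f)δ)/sin δ ≈ 0.763, b = sin(fδ)/sin δ ≈ 0.554.
p = a·p₁ + b·p₂ ≈ (0.777, -0.524, -0.347); φ = arcsin(p_z) ≈ -20.33°, λ = atan2(p_y, p_x) ≈ -34.00°.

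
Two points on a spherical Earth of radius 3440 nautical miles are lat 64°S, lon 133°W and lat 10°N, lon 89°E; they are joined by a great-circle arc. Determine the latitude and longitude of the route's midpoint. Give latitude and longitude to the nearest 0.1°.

From cos δ = sin φ₁ sin φ₂ + cos φ₁ cos φ₂ cos Δλ, the central angle is δ ≈ 2.068 rad (118.5°).
Interpolate at f = 1/2 with slerp weights a = sin((1−f)δ)/sin δ ≈ 0.978, b = sin(fδ)/sin δ ≈ 0.978.
p = a·p₁ + b·p₂ ≈ (-0.275, 0.649, -0.709); φ = arcsin(p_z) ≈ -45.15°, λ = atan2(p_y, p_x) ≈ 112.99°.

≈ lat 45.1°S, lon 113.0°E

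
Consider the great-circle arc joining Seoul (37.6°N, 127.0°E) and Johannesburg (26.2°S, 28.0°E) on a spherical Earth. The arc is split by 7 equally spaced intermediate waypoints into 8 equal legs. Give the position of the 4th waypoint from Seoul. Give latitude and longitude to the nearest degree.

≈ 9°N, 73°E

The haversine formula gives a central angle δ ≈ 1.961 rad (112.4°) between the endpoints.
Interpolate at f = 4/8 with slerp weights a = sin((1−f)δ)/sin δ ≈ 0.898, b = sin(fδ)/sin δ ≈ 0.898.
p = a·p₁ + b·p₂ ≈ (0.283, 0.947, 0.152); φ = arcsin(p_z) ≈ 8.71°, λ = atan2(p_y, p_x) ≈ 73.34°.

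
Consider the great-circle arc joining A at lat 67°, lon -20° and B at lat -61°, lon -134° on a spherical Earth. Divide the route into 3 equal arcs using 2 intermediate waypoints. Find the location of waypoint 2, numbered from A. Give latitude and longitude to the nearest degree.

Write both endpoints as unit vectors p₁, p₂ with components (cos φ cos λ, cos φ sin λ, sin φ).
The central angle between the endpoints is δ = arccos(p₁·p₂) ≈ 2.651 rad (151.9°).
Interpolate at f = 2/3 with slerp weights a = sin((1−f)δ)/sin δ ≈ 1.641, b = sin(fδ)/sin δ ≈ 2.082.
p = a·p₁ + b·p₂ ≈ (-0.099, -0.946, -0.310); φ = arcsin(p_z) ≈ -18.07°, λ = atan2(p_y, p_x) ≈ -95.95°.

≈ lat -18°, lon -96°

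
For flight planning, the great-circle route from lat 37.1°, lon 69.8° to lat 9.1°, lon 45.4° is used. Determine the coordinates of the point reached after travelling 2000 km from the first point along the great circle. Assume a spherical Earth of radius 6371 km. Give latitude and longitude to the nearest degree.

≈ lat 23°, lon 56°

Write both endpoints as unit vectors p₁, p₂ with components (cos φ cos λ, cos φ sin λ, sin φ).
The central angle between the endpoints is δ = arccos(p₁·p₂) ≈ 0.622 rad (35.6°). The total great-circle distance is δ·R ≈ 0.622 × 6371 ≈ 3964 km, so the target fraction is f = 2000/3964 ≈ 0.505.
Interpolate at f ≈ 0.505 with slerp weights a = sin((1−f)δ)/sin δ ≈ 0.521, b = sin(fδ)/sin δ ≈ 0.530.
p = a·p₁ + b·p₂ ≈ (0.511, 0.762, 0.398); φ = arcsin(p_z) ≈ 23.44°, λ = atan2(p_y, p_x) ≈ 56.18°.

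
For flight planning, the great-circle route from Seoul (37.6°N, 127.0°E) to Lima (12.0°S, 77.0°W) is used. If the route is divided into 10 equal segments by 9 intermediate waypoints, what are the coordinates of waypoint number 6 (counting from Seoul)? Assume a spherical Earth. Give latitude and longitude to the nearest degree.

≈ (35°N, 114°W)

Convert each endpoint to a unit vector on the sphere (x = cos φ cos λ, y = cos φ sin λ, z = sin φ).
The central angle between the endpoints is δ = arccos(p₁·p₂) ≈ 2.559 rad (146.6°).
Interpolate at f = 6/10 with slerp weights a = sin((1−f)δ)/sin δ ≈ 1.551, b = sin(fδ)/sin δ ≈ 1.815.
p = a·p₁ + b·p₂ ≈ (-0.340, -0.749, 0.569); φ = arcsin(p_z) ≈ 34.68°, λ = atan2(p_y, p_x) ≈ -114.43°.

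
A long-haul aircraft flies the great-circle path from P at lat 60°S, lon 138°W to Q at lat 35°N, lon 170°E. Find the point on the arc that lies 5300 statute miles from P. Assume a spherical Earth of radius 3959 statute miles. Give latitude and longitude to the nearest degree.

Write both endpoints as unit vectors p₁, p₂ with components (cos φ cos λ, cos φ sin λ, sin φ).
The central angle between the endpoints is δ = arccos(p₁·p₂) ≈ 1.818 rad (104.2°). The total great-circle distance is δ·R ≈ 1.818 × 3959 ≈ 7197 mi, so the target fraction is f = 5300/7197 ≈ 0.736.
Interpolate at f ≈ 0.736 with slerp weights a = sin((1−f)δ)/sin δ ≈ 0.475, b = sin(fδ)/sin δ ≈ 1.004.
p = a·p₁ + b·p₂ ≈ (-0.986, -0.016, 0.164); φ = arcsin(p_z) ≈ 9.43°, λ = atan2(p_y, p_x) ≈ -179.05°.

≈ lat 9°N, lon 179°W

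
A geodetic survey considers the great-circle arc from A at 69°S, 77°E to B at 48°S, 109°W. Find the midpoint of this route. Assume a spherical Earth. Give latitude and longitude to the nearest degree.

Convert each endpoint to a unit vector on the sphere (x = cos φ cos λ, y = cos φ sin λ, z = sin φ).
The central angle between the endpoints is δ = arccos(p₁·p₂) ≈ 1.098 rad (62.9°).
Interpolate at f = 1/2 with slerp weights a = sin((1−f)δ)/sin δ ≈ 0.586, b = sin(fδ)/sin δ ≈ 0.586.
p = a·p₁ + b·p₂ ≈ (-0.080, -0.166, -0.983); φ = arcsin(p_z) ≈ -79.36°, λ = atan2(p_y, p_x) ≈ -115.83°.

≈ 79°S, 116°W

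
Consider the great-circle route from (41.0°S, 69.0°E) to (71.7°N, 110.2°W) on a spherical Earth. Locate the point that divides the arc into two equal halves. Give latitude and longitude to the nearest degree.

≈ (34°N, 68°E)

Convert each endpoint to a unit vector on the sphere (x = cos φ cos λ, y = cos φ sin λ, z = sin φ).
The central angle between the endpoints is δ = arccos(p₁·p₂) ≈ 2.606 rad (149.3°).
Interpolate at f = 1/2 with slerp weights a = sin((1−f)δ)/sin δ ≈ 1.889, b = sin(fδ)/sin δ ≈ 1.889.
p = a·p₁ + b·p₂ ≈ (0.306, 0.774, 0.554); φ = arcsin(p_z) ≈ 33.65°, λ = atan2(p_y, p_x) ≈ 68.43°.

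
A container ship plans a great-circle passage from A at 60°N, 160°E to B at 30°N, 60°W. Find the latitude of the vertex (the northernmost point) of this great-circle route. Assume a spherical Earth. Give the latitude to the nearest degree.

The great circle lies in the plane with unit normal n̂ = (p₁ × p₂)/|p₁ × p₂|.
Here n̂_z ≈ +0.280; the vertex latitude is φ_max = arccos|n̂_z| ≈ 73.8°.
Check via Clairaut: cos φ_max = |cos φ₁| · sin C = cos(60.0°)·sin(34.0°) ≈ 0.280, again giving ≈ 73.8°.

≈ 74°N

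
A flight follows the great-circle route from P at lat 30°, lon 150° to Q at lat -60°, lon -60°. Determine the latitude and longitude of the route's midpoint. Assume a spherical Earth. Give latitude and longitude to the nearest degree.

Convert each endpoint to a unit vector on the sphere (x = cos φ cos λ, y = cos φ sin λ, z = sin φ).
The central angle between the endpoints is δ = arccos(p₁·p₂) ≈ 2.512 rad (143.9°).
Interpolate at f = 1/2 with slerp weights a = sin((1−f)δ)/sin δ ≈ 1.614, b = sin(fδ)/sin δ ≈ 1.614.
p = a·p₁ + b·p₂ ≈ (-0.807, -0.000, -0.591); φ = arcsin(p_z) ≈ -36.21°, λ = atan2(p_y, p_x) ≈ -180.00°.

≈ lat -36°, lon 180°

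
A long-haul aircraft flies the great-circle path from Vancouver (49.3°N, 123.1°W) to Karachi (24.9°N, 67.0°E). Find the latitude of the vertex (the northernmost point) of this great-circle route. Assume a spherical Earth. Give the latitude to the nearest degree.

The great circle lies in the plane with unit normal n̂ = (p₁ × p₂)/|p₁ × p₂|.
Here n̂_z ≈ -0.108; the vertex latitude is φ_max = arccos|n̂_z| ≈ 83.8°.

≈ 84°N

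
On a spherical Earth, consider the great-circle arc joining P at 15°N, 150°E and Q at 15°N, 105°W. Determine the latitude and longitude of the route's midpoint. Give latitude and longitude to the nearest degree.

Convert each endpoint to a unit vector on the sphere (x = cos φ cos λ, y = cos φ sin λ, z = sin φ).
The central angle between the endpoints is δ = arccos(p₁·p₂) ≈ 1.746 rad (100.0°).
Interpolate at f = 1/2 with slerp weights a = sin((1−f)δ)/sin δ ≈ 0.778, b = sin(fδ)/sin δ ≈ 0.778.
p = a·p₁ + b·p₂ ≈ (-0.846, -0.350, 0.403); φ = arcsin(p_z) ≈ 23.76°, λ = atan2(p_y, p_x) ≈ -157.50°.

≈ 24°N, 158°W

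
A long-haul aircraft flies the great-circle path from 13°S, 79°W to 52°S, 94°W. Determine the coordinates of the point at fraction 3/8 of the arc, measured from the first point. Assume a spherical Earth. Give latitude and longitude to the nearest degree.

≈ 28°S, 83°W

The haversine formula gives a central angle δ ≈ 0.713 rad (40.8°) between the endpoints.
Interpolate at f = 3/8 with slerp weights a = sin((1−f)δ)/sin δ ≈ 0.659, b = sin(fδ)/sin δ ≈ 0.404.
p = a·p₁ + b·p₂ ≈ (0.105, -0.878, -0.466); φ = arcsin(p_z) ≈ -27.81°, λ = atan2(p_y, p_x) ≈ -83.17°.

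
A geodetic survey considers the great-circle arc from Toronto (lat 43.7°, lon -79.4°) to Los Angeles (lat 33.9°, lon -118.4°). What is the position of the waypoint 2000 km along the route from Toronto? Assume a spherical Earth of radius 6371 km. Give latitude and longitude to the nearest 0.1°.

≈ lat 39.7°, lon -103.0°

Convert each endpoint to a unit vector on the sphere (x = cos φ cos λ, y = cos φ sin λ, z = sin φ).
The central angle between the endpoints is δ = arccos(p₁·p₂) ≈ 0.552 rad (31.6°). The total great-circle distance is δ·R ≈ 0.552 × 6371 ≈ 3514 km, so the target fraction is f = 2000/3514 ≈ 0.569.
Interpolate at f ≈ 0.569 with slerp weights a = sin((1−f)δ)/sin δ ≈ 0.449, b = sin(fδ)/sin δ ≈ 0.589.
p = a·p₁ + b·p₂ ≈ (-0.173, -0.749, 0.639); φ = arcsin(p_z) ≈ 39.72°, λ = atan2(p_y, p_x) ≈ -102.99°.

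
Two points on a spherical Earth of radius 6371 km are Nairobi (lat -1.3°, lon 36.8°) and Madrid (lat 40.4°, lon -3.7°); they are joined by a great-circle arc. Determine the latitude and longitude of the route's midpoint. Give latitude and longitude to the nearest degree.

≈ lat 21°, lon 19°

Convert each endpoint to a unit vector on the sphere (x = cos φ cos λ, y = cos φ sin λ, z = sin φ).
The central angle between the endpoints is δ = arccos(p₁·p₂) ≈ 0.971 rad (55.7°).
Interpolate at f = 1/2 with slerp weights a = sin((1−f)δ)/sin δ ≈ 0.565, b = sin(fδ)/sin δ ≈ 0.565.
p = a·p₁ + b·p₂ ≈ (0.882, 0.311, 0.354); φ = arcsin(p_z) ≈ 20.71°, λ = atan2(p_y, p_x) ≈ 19.41°.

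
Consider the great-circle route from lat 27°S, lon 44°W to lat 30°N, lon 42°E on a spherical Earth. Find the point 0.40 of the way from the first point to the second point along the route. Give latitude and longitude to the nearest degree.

Write both endpoints as unit vectors p₁, p₂ with components (cos φ cos λ, cos φ sin λ, sin φ).
The central angle between the endpoints is δ = arccos(p₁·p₂) ≈ 1.745 rad (100.0°).
Interpolate at f = 0.40 with slerp weights a = sin((1−f)δ)/sin δ ≈ 0.879, b = sin(fδ)/sin δ ≈ 0.652.
p = a·p₁ + b·p₂ ≈ (0.983, -0.166, -0.073); φ = arcsin(p_z) ≈ -4.18°, λ = atan2(p_y, p_x) ≈ -9.58°.

≈ lat 4°S, lon 10°W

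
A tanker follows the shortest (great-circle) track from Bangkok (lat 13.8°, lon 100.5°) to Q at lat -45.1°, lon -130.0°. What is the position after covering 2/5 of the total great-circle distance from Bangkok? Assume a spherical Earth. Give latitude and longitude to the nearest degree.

Convert each endpoint to a unit vector on the sphere (x = cos φ cos λ, y = cos φ sin λ, z = sin φ).
The central angle between the endpoints is δ = arccos(p₁·p₂) ≈ 2.221 rad (127.2°).
Interpolate at f = 2/5 with slerp weights a = sin((1−f)δ)/sin δ ≈ 1.220, b = sin(fδ)/sin δ ≈ 0.975.
p = a·p₁ + b·p₂ ≈ (-0.658, 0.638, -0.399); φ = arcsin(p_z) ≈ -23.53°, λ = atan2(p_y, p_x) ≈ 135.87°.

≈ lat -24°, lon 136°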